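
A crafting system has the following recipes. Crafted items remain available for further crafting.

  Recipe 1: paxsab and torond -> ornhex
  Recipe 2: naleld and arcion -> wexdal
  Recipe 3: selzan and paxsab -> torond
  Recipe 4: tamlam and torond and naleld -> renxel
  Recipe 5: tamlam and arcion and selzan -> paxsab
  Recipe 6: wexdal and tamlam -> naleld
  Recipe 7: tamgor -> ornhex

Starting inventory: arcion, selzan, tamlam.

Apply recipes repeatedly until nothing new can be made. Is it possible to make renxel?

renxel would need tamlam, torond, and naleld (Recipe 4), but naleld is never obtained.

No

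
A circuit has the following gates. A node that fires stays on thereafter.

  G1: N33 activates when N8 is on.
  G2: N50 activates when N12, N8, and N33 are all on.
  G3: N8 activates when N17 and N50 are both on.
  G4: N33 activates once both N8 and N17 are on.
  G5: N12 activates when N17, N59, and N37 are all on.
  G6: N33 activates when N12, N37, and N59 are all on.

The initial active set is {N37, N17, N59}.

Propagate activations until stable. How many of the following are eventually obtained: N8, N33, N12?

2

G5: N17, N59, and N37 on → N12 on.
N12, N37, and N59 are on, so N33 activates (G6).
N8 would need N17 and N50 (G3), but N50 never turns on.
N33: reached.
N12: reached.
Reached: N33 and N12 — 2 of the 3.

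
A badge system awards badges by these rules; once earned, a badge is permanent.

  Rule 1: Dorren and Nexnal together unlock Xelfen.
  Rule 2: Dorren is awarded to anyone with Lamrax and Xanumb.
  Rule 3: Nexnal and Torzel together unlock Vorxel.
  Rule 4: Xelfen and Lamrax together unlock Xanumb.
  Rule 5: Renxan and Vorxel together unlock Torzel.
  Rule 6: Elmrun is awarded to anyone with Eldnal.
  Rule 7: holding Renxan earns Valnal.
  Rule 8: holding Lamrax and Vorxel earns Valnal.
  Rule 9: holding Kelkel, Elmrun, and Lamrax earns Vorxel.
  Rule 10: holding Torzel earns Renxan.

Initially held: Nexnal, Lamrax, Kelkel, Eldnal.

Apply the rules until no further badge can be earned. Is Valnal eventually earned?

With Eldnal, Elmrun is earned (Rule 6).
With Kelkel, Elmrun, and Lamrax, Vorxel is earned (Rule 9).
With Lamrax and Vorxel, Valnal is earned (Rule 8).

Yes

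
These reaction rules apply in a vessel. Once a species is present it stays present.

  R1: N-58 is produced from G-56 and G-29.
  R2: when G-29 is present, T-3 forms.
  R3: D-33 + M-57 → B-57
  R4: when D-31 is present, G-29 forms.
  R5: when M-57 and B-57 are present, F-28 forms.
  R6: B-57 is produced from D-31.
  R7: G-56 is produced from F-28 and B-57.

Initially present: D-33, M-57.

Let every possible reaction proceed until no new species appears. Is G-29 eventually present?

No

G-29 would need D-31 (R4), but D-31 never forms.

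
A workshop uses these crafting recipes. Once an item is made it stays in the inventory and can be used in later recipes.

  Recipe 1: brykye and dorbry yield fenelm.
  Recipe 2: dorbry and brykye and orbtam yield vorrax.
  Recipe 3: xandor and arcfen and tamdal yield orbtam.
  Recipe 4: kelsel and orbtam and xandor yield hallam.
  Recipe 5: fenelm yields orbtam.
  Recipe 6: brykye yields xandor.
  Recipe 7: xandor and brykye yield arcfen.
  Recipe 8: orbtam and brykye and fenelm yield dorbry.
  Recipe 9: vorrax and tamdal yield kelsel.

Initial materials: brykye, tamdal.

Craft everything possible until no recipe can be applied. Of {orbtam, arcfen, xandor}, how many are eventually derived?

Using Recipe 6, brykye makes xandor.
Using Recipe 7, xandor and brykye make arcfen.
xandor and arcfen and tamdal → orbtam (Recipe 3).
orbtam: reached.
arcfen: reached.
xandor: reached.
All 3 are reached.

3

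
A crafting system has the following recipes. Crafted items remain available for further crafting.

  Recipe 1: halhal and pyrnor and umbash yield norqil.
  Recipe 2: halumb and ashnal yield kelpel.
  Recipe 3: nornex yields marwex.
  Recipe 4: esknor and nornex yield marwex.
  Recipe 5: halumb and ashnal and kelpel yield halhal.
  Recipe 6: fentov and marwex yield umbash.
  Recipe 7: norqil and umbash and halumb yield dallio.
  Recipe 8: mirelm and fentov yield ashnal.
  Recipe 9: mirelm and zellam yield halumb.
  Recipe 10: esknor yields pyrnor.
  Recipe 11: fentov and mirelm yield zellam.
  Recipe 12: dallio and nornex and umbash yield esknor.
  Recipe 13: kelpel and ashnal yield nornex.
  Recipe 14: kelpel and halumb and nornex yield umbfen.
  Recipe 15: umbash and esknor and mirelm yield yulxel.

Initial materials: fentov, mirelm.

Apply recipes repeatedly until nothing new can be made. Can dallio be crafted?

No

dallio would need norqil, umbash, and halumb (Recipe 7), but norqil is never obtained.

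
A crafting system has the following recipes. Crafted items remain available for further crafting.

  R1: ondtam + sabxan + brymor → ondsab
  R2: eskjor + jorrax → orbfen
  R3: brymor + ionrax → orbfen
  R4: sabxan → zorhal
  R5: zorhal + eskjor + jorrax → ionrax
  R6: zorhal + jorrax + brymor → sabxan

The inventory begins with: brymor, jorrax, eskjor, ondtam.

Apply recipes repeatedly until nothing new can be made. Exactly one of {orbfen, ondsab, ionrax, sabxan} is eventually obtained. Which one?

orbfen

eskjor + jorrax → orbfen (R2).
ondsab would need ondtam, sabxan, and brymor (R1), but sabxan is never obtained. sabxan would need zorhal, jorrax, and brymor (R6), but zorhal is never obtained. ionrax would need zorhal, eskjor, and jorrax (R5), but zorhal is never obtained.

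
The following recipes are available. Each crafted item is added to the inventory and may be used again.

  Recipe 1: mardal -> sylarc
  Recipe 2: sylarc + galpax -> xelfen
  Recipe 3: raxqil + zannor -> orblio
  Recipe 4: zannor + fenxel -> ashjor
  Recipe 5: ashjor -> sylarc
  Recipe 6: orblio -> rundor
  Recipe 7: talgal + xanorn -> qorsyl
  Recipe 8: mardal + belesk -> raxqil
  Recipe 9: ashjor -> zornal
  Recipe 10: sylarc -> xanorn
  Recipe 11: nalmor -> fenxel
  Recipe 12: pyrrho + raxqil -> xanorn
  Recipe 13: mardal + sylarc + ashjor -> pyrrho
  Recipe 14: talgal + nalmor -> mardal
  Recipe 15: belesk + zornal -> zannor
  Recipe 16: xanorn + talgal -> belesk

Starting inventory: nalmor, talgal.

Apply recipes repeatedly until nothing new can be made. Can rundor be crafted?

rundor would need orblio (Recipe 6), but orblio is never obtained.

No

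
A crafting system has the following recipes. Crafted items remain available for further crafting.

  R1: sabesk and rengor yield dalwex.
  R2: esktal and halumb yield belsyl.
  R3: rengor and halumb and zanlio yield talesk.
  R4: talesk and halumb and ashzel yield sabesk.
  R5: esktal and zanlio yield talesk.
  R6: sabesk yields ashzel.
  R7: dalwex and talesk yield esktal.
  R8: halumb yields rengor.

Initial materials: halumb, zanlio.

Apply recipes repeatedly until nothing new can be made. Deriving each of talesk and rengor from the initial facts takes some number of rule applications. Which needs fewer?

rengor: halumb → rengor (R8). [1 rule application]
talesk: halumb → rengor (R8). rengor and halumb and zanlio → talesk (R3). [2 rule applications]
rengor needs fewer.

rengor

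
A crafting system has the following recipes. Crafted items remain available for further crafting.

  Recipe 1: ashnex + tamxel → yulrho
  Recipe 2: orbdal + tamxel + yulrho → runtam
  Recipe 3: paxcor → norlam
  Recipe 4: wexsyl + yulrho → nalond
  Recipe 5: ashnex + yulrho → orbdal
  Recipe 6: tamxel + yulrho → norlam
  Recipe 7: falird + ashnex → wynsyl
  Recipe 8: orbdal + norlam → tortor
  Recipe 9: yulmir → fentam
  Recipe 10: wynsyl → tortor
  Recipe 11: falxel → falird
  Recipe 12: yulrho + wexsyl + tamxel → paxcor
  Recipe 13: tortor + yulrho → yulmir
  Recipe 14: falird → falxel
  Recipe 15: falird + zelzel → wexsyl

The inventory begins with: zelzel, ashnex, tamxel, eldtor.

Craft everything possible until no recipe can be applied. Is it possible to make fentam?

ashnex + tamxel → yulrho (Recipe 1).
tamxel + yulrho → norlam (Recipe 6).
ashnex + yulrho → orbdal (Recipe 5).
Using Recipe 8, orbdal and norlam make tortor.
tortor + yulrho → yulmir (Recipe 13).
yulmir → fentam (Recipe 9).

Yes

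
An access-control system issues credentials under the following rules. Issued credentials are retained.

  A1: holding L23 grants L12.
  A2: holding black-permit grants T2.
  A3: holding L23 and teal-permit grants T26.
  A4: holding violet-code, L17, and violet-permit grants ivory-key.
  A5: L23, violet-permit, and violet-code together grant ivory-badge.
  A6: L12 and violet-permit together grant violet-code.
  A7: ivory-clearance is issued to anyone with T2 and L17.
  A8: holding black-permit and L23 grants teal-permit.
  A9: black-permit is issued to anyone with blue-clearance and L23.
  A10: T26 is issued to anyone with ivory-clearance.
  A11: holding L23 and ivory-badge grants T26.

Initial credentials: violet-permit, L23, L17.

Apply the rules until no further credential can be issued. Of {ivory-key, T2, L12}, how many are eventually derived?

Holding L23 grants L12 (A1).
Holding L12 and violet-permit grants violet-code (A6).
Holding violet-code, L17, and violet-permit grants ivory-key (A4).
ivory-key: reached.
T2 would need black-permit (A2), but black-permit is never granted.
L12: reached.
Reached: ivory-key and L12 — 2 of the 3.

2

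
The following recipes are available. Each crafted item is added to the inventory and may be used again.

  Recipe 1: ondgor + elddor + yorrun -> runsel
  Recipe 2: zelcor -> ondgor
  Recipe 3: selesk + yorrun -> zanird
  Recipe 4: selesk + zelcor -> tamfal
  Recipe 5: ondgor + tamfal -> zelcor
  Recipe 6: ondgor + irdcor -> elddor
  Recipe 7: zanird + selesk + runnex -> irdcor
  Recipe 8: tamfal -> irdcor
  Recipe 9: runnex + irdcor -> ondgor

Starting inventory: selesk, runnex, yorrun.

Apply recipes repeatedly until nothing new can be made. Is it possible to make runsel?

Yes

selesk + yorrun -> zanird (Recipe 3).
Using Recipe 7, zanird, selesk, and runnex make irdcor.
runnex + irdcor -> ondgor (Recipe 9).
ondgor + irdcor -> elddor (Recipe 6).
ondgor + elddor + yorrun -> runsel (Recipe 1).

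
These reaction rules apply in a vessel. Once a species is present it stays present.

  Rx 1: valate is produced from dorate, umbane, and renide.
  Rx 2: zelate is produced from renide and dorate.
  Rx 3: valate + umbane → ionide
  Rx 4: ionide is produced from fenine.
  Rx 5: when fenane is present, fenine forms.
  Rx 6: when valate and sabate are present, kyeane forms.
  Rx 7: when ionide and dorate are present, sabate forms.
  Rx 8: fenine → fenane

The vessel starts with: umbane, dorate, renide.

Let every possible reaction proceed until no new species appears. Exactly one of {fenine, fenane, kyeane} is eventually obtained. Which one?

kyeane

dorate, umbane, and renide present → valate forms (Rx 1).
valate and umbane present → ionide forms (Rx 3).
ionide and dorate present → sabate forms (Rx 7).
valate and sabate present → kyeane forms (Rx 6).
fenane would need fenine (Rx 8), but fenine never forms. fenine would need fenane (Rx 5), but fenane never forms.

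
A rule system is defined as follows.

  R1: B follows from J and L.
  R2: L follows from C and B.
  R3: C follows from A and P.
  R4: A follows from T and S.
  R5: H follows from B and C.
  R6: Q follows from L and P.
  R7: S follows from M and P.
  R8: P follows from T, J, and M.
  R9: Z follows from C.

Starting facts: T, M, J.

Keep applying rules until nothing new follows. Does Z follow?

Yes

T, J, and M hold, so P follows (R8).
M and P hold, so S follows (R7).
T and S hold, so A follows (R4).
A and P hold, so C follows (R3).
From C, R9 gives Z.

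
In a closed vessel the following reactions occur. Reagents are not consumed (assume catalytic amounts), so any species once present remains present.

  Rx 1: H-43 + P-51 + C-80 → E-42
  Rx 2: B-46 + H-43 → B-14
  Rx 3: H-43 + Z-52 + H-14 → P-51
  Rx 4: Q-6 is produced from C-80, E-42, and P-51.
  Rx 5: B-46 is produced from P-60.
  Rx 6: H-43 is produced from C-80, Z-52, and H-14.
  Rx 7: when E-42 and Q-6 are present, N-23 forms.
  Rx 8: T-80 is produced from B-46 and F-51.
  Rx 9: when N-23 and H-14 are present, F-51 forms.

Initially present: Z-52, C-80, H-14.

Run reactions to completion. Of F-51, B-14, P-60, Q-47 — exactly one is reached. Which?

F-51

C-80, Z-52, and H-14 present → H-43 forms (Rx 6).
H-43, Z-52, and H-14 present → P-51 forms (Rx 3).
H-43, P-51, and C-80 present → E-42 forms (Rx 1).
C-80, E-42, and P-51 present → Q-6 forms (Rx 4).
E-42 and Q-6 present → N-23 forms (Rx 7).
N-23 and H-14 present → F-51 forms (Rx 9).
B-14 would need B-46 and H-43 (Rx 2), but B-46 never forms. No rule produces Q-47, and it is not given. No rule produces P-60, and it is not given.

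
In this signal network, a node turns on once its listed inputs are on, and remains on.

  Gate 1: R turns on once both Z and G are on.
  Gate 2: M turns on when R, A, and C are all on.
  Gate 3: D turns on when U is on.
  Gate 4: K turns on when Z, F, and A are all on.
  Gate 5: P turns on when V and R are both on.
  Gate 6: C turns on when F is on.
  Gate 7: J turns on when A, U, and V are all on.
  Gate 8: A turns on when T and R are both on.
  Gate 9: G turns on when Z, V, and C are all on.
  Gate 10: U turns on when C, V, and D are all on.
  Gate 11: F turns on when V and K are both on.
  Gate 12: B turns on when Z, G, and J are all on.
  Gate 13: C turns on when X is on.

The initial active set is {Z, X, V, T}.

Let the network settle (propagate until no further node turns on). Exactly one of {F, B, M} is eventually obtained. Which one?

M

Gate 13: X on → C on.
Gate 9: Z, V, and C on → G on.
Gate 1: Z and G on → R on.
Gate 8: T and R on → A on.
Gate 2: R, A, and C on → M on.
F would need V and K (Gate 11), but K never turns on. B would need Z, G, and J (Gate 12), but J never turns on.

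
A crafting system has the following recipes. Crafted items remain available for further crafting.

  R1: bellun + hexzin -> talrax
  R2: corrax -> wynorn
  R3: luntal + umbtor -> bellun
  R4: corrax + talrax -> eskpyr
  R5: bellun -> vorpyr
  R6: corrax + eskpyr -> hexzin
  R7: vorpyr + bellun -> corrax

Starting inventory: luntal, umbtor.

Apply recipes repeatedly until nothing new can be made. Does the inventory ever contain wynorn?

Using R3, luntal and umbtor make bellun.
bellun -> vorpyr (R5).
vorpyr + bellun -> corrax (R7).
corrax -> wynorn (R2).

Yes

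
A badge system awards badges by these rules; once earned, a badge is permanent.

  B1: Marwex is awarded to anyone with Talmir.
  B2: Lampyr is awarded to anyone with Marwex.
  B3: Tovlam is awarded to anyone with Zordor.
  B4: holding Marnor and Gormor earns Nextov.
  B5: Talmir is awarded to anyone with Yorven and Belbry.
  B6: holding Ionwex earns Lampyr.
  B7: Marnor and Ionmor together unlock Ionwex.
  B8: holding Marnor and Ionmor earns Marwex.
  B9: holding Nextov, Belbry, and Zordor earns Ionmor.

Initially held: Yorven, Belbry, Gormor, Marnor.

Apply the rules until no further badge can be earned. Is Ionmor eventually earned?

Ionmor would need Nextov, Belbry, and Zordor (B9), but Zordor is never earned.

No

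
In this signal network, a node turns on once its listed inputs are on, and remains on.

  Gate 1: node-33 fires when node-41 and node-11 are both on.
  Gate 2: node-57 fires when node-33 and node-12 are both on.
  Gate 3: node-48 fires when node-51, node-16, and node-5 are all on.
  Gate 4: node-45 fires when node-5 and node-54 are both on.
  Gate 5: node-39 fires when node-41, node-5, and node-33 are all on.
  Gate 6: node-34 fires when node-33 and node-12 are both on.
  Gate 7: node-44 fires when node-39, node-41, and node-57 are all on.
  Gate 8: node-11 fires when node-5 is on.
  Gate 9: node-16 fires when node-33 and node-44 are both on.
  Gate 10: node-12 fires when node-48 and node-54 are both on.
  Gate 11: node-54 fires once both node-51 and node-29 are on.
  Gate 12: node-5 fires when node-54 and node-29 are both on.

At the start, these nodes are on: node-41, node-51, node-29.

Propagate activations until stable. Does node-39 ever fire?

node-51 and node-29 are on, so node-54 fires (Gate 11).
node-54 and node-29 are on, so node-5 fires (Gate 12).
node-5 is on, so node-11 fires (Gate 8).
node-41 and node-11 are on, so node-33 fires (Gate 1).
Gate 5: node-41, node-5, and node-33 on → node-39 on.

Yes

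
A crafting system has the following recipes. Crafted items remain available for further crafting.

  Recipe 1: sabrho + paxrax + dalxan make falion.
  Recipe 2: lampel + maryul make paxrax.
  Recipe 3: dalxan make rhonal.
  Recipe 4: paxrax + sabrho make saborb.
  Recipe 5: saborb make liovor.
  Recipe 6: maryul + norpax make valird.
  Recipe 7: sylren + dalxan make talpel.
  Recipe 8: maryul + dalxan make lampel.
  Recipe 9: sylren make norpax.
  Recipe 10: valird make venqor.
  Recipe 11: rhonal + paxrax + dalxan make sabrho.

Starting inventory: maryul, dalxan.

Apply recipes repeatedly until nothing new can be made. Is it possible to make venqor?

No

venqor would need valird (Recipe 10), but valird is never obtained.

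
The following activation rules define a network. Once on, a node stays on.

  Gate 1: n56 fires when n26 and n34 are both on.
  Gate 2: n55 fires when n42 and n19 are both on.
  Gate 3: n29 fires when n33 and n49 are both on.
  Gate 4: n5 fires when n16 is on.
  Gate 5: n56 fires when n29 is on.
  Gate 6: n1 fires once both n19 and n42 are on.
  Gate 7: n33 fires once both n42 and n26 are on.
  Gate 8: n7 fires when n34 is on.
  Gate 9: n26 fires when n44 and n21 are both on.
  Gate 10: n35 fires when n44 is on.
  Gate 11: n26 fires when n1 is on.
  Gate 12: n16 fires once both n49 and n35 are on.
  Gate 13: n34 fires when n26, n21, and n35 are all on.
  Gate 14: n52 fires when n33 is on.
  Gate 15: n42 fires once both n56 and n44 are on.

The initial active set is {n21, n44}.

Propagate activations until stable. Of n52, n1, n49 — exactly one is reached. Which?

n52

n44 and n21 are on, so n26 fires (Gate 9).
n44 is on, so n35 fires (Gate 10).
Gate 13: n26, n21, and n35 on → n34 on.
Gate 1: n26 and n34 on → n56 on.
Gate 15: n56 and n44 on → n42 on.
Gate 7: n42 and n26 on → n33 on.
Gate 14: n33 on → n52 on.
No rule produces n49, and it is not given. n1 would need n19 and n42 (Gate 6), but n19 never turns on.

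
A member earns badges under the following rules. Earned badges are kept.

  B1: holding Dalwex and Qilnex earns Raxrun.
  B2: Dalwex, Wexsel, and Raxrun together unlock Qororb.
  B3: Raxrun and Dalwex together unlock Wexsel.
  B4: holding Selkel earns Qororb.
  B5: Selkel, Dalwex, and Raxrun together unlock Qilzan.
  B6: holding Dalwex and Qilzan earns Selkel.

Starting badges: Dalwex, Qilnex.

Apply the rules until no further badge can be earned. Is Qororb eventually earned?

With Dalwex and Qilnex, Raxrun is earned (B1).
With Raxrun and Dalwex, Wexsel is earned (B3).
With Dalwex, Wexsel, and Raxrun, Qororb is earned (B2).

Yes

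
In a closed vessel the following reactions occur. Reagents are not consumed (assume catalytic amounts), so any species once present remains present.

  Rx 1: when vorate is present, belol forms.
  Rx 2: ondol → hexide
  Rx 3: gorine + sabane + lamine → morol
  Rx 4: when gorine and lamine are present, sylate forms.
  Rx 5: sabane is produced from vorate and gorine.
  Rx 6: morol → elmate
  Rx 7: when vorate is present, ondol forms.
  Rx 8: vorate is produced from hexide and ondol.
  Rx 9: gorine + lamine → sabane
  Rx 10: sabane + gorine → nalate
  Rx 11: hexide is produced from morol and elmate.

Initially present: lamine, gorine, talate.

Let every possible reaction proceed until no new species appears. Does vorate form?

No

vorate would need hexide and ondol (Rx 8), but ondol never forms.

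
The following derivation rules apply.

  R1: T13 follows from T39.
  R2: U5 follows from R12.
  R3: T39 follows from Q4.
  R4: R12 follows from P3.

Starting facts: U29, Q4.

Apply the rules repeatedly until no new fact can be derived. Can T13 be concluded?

Q4 holds, so T39 follows (R3).
T39 holds, so T13 follows (R1).

Yes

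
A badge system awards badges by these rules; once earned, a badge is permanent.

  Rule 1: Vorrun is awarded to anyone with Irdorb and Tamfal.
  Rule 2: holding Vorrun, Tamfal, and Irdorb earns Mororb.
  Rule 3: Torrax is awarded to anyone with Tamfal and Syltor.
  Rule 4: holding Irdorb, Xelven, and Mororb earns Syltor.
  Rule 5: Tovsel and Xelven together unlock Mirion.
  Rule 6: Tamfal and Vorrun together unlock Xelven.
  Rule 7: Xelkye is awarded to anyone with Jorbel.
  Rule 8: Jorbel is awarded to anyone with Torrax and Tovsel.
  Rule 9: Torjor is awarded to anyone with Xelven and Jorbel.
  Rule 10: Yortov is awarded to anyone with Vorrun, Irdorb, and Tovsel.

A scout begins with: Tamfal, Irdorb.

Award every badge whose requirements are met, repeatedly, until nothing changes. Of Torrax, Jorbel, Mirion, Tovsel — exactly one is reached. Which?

Torrax

With Irdorb and Tamfal, Vorrun is earned (Rule 1).
With Vorrun, Tamfal, and Irdorb, Mororb is earned (Rule 2).
With Tamfal and Vorrun, Xelven is earned (Rule 6).
With Irdorb, Xelven, and Mororb, Syltor is earned (Rule 4).
With Tamfal and Syltor, Torrax is earned (Rule 3).
Mirion would need Tovsel and Xelven (Rule 5), but Tovsel is never earned. Jorbel would need Torrax and Tovsel (Rule 8), but Tovsel is never earned. No rule produces Tovsel, and it is not given.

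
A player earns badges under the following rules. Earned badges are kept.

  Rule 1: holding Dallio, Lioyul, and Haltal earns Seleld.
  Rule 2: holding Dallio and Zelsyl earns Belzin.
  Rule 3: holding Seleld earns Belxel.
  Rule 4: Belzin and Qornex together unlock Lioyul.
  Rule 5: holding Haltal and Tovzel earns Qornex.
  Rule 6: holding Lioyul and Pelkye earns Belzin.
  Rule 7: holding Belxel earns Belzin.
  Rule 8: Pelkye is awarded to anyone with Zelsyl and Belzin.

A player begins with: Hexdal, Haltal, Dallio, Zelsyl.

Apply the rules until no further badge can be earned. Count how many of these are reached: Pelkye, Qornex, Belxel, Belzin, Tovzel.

2

With Dallio and Zelsyl, Belzin is earned (Rule 2).
With Zelsyl and Belzin, Pelkye is earned (Rule 8).
Pelkye: reached.
Qornex would need Haltal and Tovzel (Rule 5), but Tovzel is never earned.
Belxel would need Seleld (Rule 3), but Seleld is never earned.
Belzin: reached.
No rule produces Tovzel, and it is not given.
Reached: Pelkye and Belzin — 2 of the 5.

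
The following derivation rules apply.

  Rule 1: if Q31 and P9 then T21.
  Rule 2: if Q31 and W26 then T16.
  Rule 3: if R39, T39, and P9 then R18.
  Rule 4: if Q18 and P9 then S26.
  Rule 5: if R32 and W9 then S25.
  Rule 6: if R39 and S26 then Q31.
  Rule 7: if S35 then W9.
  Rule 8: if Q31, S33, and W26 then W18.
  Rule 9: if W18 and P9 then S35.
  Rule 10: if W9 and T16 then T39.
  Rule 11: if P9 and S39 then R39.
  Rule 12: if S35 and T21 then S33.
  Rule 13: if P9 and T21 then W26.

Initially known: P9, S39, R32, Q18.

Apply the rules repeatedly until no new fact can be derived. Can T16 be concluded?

Yes

P9 and S39 hold, so R39 follows (Rule 11).
From Q18 and P9, Rule 4 gives S26.
From R39 and S26, Rule 6 gives Q31.
From Q31 and P9, Rule 1 gives T21.
From P9 and T21, Rule 13 gives W26.
Q31 and W26 hold, so T16 follows (Rule 2).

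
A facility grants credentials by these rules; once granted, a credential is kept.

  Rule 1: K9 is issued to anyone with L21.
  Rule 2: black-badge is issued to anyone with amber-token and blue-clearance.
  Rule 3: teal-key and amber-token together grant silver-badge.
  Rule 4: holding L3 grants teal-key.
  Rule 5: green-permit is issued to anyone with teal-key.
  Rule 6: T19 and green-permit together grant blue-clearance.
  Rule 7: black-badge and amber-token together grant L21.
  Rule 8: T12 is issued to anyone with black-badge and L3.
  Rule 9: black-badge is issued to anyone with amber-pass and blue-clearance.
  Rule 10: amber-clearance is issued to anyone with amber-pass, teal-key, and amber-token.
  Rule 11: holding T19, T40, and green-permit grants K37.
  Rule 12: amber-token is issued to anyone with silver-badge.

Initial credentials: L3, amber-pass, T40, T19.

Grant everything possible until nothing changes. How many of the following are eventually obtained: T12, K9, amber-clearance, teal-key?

Holding L3 grants teal-key (Rule 4).
Holding teal-key grants green-permit (Rule 5).
Holding T19 and green-permit grants blue-clearance (Rule 6).
Holding amber-pass and blue-clearance grants black-badge (Rule 9).
Holding black-badge and L3 grants T12 (Rule 8).
T12: reached.
K9 would need L21 (Rule 1), but L21 is never granted.
amber-clearance would need amber-pass, teal-key, and amber-token (Rule 10), but amber-token is never granted.
teal-key: reached.
Reached: T12 and teal-key — 2 of the 4.

2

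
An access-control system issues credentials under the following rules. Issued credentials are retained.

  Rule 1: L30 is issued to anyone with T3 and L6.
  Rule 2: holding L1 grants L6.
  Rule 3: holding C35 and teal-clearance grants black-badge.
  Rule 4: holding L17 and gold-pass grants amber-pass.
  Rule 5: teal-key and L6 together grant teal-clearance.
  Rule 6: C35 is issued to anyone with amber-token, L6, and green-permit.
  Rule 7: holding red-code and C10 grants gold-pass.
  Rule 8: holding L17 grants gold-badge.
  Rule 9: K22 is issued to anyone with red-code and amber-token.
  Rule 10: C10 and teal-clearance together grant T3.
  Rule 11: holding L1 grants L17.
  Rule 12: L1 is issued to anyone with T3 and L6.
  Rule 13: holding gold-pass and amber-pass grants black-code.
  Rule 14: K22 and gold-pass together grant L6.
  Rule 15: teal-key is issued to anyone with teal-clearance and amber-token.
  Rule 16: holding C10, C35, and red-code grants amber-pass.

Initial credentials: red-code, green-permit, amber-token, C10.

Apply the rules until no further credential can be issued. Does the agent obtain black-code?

Holding red-code and amber-token grants K22 (Rule 9).
Holding red-code and C10 grants gold-pass (Rule 7).
Holding K22 and gold-pass grants L6 (Rule 14).
Holding amber-token, L6, and green-permit grants C35 (Rule 6).
Holding C10, C35, and red-code grants amber-pass (Rule 16).
Holding gold-pass and amber-pass grants black-code (Rule 13).

Yes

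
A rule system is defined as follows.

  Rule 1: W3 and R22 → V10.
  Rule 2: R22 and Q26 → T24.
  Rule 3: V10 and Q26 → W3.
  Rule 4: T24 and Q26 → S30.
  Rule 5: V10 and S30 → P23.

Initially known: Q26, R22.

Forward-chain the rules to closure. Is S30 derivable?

Yes

R22 and Q26 hold, so T24 follows (Rule 2).
From T24 and Q26, Rule 4 gives S30.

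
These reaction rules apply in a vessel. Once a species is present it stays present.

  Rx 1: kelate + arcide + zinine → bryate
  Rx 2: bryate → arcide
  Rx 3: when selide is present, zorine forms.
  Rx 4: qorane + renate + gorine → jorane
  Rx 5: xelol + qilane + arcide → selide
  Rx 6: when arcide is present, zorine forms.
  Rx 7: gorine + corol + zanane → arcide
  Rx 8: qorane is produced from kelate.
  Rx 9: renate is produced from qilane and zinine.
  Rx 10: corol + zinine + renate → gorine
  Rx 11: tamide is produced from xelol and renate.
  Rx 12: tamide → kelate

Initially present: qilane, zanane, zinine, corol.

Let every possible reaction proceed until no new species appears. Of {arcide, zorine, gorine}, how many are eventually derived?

3

qilane and zinine present → renate forms (Rx 9).
corol, zinine, and renate present → gorine forms (Rx 10).
gorine, corol, and zanane present → arcide forms (Rx 7).
arcide present → zorine forms (Rx 6).
arcide: reached.
zorine: reached.
gorine: reached.
All 3 are reached.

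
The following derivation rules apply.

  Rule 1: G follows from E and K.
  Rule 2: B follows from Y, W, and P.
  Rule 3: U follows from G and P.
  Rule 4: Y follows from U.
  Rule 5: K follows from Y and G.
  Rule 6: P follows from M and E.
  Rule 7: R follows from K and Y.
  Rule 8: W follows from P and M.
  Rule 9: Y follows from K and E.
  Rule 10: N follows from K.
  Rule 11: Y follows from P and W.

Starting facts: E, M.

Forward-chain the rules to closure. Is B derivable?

Yes

M and E hold, so P follows (Rule 6).
P and M hold, so W follows (Rule 8).
From P and W, Rule 11 gives Y.
Y, W, and P hold, so B follows (Rule 2).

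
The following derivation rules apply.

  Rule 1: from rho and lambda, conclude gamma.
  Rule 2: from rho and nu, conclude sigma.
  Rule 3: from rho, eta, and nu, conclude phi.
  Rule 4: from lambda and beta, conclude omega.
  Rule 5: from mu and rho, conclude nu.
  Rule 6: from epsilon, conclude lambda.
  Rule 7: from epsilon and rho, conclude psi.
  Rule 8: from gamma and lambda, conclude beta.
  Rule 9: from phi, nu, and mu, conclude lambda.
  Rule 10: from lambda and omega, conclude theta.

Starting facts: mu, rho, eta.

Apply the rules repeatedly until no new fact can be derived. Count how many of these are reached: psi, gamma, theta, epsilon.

mu and rho hold, so nu follows (Rule 5).
rho, eta, and nu hold, so phi follows (Rule 3).
From phi, nu, and mu, Rule 9 gives lambda.
From rho and lambda, Rule 1 gives gamma.
gamma and lambda hold, so beta follows (Rule 8).
lambda and beta hold, so omega follows (Rule 4).
From lambda and omega, Rule 10 gives theta.
psi would need epsilon and rho (Rule 7), but epsilon is never established.
gamma: reached.
theta: reached.
No rule produces epsilon, and it is not given.
Reached: gamma and theta — 2 of the 4.

2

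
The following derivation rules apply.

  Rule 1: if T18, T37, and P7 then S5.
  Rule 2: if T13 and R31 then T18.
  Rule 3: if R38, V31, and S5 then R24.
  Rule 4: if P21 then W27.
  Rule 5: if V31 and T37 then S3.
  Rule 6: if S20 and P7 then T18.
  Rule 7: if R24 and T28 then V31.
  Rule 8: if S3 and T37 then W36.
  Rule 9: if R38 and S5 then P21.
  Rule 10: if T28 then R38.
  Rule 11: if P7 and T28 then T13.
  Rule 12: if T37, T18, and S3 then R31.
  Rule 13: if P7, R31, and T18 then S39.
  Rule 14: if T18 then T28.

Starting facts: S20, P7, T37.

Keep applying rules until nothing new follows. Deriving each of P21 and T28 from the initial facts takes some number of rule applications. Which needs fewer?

T28: From S20 and P7, Rule 6 gives T18. T18 holds, so T28 follows (Rule 14). [2 rule applications]
P21: From S20 and P7, Rule 6 gives T18. From T18, T37, and P7, Rule 1 gives S5. From T18, Rule 14 gives T28. From T28, Rule 10 gives R38. R38 and S5 hold, so P21 follows (Rule 9). [5 rule applications]
T28 needs fewer.

T28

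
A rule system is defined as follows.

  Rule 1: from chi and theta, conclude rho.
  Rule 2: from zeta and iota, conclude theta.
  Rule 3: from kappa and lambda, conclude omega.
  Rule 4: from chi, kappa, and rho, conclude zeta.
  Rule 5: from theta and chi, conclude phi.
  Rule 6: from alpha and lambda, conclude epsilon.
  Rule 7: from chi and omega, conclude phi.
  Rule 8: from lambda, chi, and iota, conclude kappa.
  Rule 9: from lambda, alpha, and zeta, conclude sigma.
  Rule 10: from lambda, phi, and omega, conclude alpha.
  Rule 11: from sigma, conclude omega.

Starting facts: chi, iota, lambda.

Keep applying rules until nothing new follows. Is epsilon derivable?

From lambda, chi, and iota, Rule 8 gives kappa.
kappa and lambda hold, so omega follows (Rule 3).
chi and omega hold, so phi follows (Rule 7).
lambda, phi, and omega hold, so alpha follows (Rule 10).
alpha and lambda hold, so epsilon follows (Rule 6).

Yes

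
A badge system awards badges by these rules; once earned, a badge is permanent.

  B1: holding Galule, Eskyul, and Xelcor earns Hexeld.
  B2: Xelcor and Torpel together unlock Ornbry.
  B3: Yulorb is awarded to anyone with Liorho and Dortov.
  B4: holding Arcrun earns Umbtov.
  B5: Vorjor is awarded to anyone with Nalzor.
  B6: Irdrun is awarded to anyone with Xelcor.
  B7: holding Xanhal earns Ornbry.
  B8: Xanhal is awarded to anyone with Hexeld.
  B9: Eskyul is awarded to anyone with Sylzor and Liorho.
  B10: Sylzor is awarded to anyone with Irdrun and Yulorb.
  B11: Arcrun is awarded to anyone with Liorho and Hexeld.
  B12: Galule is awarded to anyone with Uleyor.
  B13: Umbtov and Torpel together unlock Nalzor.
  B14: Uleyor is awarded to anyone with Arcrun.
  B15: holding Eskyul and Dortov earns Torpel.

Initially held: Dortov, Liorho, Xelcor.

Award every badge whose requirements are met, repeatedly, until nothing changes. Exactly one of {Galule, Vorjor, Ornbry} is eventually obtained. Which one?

Ornbry

With Liorho and Dortov, Yulorb is earned (B3).
With Xelcor, Irdrun is earned (B6).
With Irdrun and Yulorb, Sylzor is earned (B10).
With Sylzor and Liorho, Eskyul is earned (B9).
With Eskyul and Dortov, Torpel is earned (B15).
With Xelcor and Torpel, Ornbry is earned (B2).
Galule would need Uleyor (B12), but Uleyor is never earned. Vorjor would need Nalzor (B5), but Nalzor is never earned.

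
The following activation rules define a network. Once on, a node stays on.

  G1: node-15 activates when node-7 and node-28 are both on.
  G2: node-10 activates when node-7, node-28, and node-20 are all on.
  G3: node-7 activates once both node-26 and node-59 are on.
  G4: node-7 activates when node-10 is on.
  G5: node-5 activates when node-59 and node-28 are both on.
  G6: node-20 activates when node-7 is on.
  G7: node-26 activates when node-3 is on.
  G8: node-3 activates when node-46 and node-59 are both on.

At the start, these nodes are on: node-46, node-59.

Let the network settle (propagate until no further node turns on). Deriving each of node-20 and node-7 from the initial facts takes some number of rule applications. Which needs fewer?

node-7: G8: node-46 and node-59 on → node-3 on. node-3 is on, so node-26 activates (G7). G3: node-26 and node-59 on → node-7 on. [3 rule applications]
node-20: G8: node-46 and node-59 on → node-3 on. node-3 is on, so node-26 activates (G7). node-26 and node-59 are on, so node-7 activates (G3). G6: node-7 on → node-20 on. [4 rule applications]
node-7 needs fewer.

node-7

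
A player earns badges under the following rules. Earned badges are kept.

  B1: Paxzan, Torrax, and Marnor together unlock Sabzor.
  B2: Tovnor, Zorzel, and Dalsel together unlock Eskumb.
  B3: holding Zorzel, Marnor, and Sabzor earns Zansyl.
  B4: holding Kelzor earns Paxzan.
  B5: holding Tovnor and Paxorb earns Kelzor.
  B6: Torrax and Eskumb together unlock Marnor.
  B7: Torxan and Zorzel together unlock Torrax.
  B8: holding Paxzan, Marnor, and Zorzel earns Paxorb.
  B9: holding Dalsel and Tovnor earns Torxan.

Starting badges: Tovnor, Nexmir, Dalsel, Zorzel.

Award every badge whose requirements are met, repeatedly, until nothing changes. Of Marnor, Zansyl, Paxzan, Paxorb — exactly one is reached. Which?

Marnor

With Tovnor, Zorzel, and Dalsel, Eskumb is earned (B2).
With Dalsel and Tovnor, Torxan is earned (B9).
With Torxan and Zorzel, Torrax is earned (B7).
With Torrax and Eskumb, Marnor is earned (B6).
Zansyl would need Zorzel, Marnor, and Sabzor (B3), but Sabzor is never earned. Paxorb would need Paxzan, Marnor, and Zorzel (B8), but Paxzan is never earned. Paxzan would need Kelzor (B4), but Kelzor is never earned.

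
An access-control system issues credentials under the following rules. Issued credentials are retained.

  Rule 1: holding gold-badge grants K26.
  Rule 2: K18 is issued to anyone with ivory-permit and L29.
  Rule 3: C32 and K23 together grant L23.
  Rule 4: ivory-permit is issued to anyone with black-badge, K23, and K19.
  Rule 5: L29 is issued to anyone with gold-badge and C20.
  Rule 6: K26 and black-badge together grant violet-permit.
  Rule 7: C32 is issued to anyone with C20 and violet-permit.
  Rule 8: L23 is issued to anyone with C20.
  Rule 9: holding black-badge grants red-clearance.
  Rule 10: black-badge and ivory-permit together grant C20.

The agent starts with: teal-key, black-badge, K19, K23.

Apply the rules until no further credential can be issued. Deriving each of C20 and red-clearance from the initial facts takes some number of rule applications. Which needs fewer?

red-clearance: Holding black-badge grants red-clearance (Rule 9). [1 rule application]
C20: Holding black-badge, K23, and K19 grants ivory-permit (Rule 4). Holding black-badge and ivory-permit grants C20 (Rule 10). [2 rule applications]
red-clearance needs fewer.

red-clearance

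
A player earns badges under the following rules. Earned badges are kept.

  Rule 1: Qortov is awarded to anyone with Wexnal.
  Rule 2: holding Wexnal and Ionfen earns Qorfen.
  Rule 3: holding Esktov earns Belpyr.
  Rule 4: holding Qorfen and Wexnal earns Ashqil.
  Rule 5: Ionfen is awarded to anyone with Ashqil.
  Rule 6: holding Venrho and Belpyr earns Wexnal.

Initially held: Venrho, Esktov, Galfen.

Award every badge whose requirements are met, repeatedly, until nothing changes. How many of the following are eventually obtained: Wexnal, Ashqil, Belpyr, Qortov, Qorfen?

With Esktov, Belpyr is earned (Rule 3).
With Venrho and Belpyr, Wexnal is earned (Rule 6).
With Wexnal, Qortov is earned (Rule 1).
Wexnal: reached.
Ashqil would need Qorfen and Wexnal (Rule 4), but Qorfen is never earned.
Belpyr: reached.
Qortov: reached.
Qorfen would need Wexnal and Ionfen (Rule 2), but Ionfen is never earned.
Reached: Wexnal, Belpyr, and Qortov — 3 of the 5.

3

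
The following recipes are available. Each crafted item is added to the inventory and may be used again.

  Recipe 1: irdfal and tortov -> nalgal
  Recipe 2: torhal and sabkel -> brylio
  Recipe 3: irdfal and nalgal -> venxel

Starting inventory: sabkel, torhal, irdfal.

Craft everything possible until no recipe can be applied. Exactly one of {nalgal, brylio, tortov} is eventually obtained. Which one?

brylio

Using Recipe 2, torhal and sabkel make brylio.
nalgal would need irdfal and tortov (Recipe 1), but tortov is never obtained. No rule produces tortov, and it is not given.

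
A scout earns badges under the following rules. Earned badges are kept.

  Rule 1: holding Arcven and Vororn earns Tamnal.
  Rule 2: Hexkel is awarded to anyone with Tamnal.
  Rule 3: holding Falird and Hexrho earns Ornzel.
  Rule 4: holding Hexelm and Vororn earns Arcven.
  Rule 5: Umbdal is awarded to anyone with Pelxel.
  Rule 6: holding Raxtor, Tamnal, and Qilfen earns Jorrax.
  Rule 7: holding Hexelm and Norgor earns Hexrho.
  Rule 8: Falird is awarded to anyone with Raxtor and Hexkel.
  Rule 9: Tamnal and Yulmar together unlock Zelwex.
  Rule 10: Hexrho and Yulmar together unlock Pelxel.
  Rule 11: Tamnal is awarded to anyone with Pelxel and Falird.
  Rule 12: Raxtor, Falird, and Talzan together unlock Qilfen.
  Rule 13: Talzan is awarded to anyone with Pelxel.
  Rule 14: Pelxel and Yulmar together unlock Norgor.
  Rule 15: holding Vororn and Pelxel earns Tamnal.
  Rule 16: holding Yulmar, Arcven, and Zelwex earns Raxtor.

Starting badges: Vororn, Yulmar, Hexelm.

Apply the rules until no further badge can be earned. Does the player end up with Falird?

Yes

With Hexelm and Vororn, Arcven is earned (Rule 4).
With Arcven and Vororn, Tamnal is earned (Rule 1).
With Tamnal and Yulmar, Zelwex is earned (Rule 9).
With Tamnal, Hexkel is earned (Rule 2).
With Yulmar, Arcven, and Zelwex, Raxtor is earned (Rule 16).
With Raxtor and Hexkel, Falird is earned (Rule 8).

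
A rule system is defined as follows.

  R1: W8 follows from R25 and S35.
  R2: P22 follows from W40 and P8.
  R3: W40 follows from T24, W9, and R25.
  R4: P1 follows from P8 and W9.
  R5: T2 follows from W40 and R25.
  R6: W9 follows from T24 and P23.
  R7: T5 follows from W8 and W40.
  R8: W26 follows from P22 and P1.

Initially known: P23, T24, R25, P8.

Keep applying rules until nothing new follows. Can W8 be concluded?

W8 would need R25 and S35 (R1), but S35 is never established.

No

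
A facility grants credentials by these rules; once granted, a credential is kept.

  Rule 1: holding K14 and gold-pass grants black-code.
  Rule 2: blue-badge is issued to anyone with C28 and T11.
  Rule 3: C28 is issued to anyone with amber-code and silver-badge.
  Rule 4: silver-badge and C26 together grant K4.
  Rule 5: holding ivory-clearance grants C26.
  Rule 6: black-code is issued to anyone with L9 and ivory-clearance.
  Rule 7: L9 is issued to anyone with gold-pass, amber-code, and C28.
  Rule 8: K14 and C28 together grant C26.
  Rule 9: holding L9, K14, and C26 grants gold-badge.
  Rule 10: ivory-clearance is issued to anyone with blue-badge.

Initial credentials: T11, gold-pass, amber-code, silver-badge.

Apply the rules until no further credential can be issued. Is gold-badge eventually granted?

gold-badge would need L9, K14, and C26 (Rule 9), but K14 is never granted.

No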